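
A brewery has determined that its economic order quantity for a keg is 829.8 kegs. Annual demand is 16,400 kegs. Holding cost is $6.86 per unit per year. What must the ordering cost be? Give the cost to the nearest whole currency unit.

S ≈ $144

Invert the EOQ relation Q*² = 2DS/H.
From Q* = √(2DS/H): S = Q*²H / (2D) = 829.8² × 6.86 / (2 × 16,400) = 144.0115.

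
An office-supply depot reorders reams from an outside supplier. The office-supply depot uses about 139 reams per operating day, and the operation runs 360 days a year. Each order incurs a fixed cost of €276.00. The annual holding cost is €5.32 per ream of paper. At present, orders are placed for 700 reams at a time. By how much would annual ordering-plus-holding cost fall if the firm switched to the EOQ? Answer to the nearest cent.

Extra cost ≈ €9,469.79 per year

Annual demand D = 139 × 360 = 50,040.
EOQ = √(2DS/H) = √(2 × 50,040 × 276 / 5.32) ≈ 2278.62.
Cost at Q* = (D/Q*)S + (Q*/2)H = √(2DSH) ≈ €12,122.27.
Cost at Q = 700: (50,040/700)×276 + (700/2)×5.32 = €19,730.06 + €1,862.00 = €21,592.06.
Excess = €21,592.06 − €12,122.27 = €9,469.79.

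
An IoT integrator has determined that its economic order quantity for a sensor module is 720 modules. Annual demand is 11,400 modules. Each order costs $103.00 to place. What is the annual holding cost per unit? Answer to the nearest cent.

H ≈ $4.53

The basic EOQ model gives Q* = √(2DS/H); rearrange for the unknown.
From Q* = √(2DS/H): H = 2DS / Q*² = 2 × 11,400 × 103 / 720² = 4.5301.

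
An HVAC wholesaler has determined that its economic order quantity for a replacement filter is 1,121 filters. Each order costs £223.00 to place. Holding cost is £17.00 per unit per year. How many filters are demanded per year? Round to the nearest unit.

Squaring Q* = √(2DS/H) gives Q*² = 2DS/H.
From Q* = √(2DS/H): D = Q*²H / (2S) = 1,121² × 17 / (2 × 223) = 47898.872.

D ≈ 47,899 filters per year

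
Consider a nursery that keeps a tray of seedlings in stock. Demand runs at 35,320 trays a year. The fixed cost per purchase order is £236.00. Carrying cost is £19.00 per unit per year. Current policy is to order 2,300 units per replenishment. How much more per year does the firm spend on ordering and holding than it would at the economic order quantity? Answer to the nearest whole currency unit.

EOQ = √(2DS/H) = √(2 × 35,320 × 236 / 19) ≈ 936.71.
Cost at Q* = (D/Q*)S + (Q*/2)H = √(2DSH) ≈ £17,797.46.
Cost at Q = 2,300: (35,320/2,300)×236 + (2,300/2)×19 = £3,624.14 + £21,850.00 = £25,474.14.
Excess = £25,474.14 − £17,797.46 = £7,676.67.

Extra cost ≈ £7,677 per year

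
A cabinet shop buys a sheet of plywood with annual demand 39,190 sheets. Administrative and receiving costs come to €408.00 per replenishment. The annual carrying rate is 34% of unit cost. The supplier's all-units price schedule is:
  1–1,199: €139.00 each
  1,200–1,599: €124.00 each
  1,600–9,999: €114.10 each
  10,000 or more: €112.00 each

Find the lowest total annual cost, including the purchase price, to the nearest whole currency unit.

TC* ≈ €4,512,608

Holding cost per unit per year at price C is H = 0.34·C.
For each price level, check whether its EOQ is feasible; otherwise the best quantity at that price is the breakpoint.
EOQ at €139.00 = 822.6 (feasible in tier 1): TC = 39,190×€139.00 + (39,190/822.6)×408 + (822.6/2)×0.34×€139.00 = €5,486,285.82.
EOQ at €124.00 = 870.9 < 1200, so use break Q=1200: TC = 39,190×€124.00 + (39,190/1200.0)×408 + (1200.0/2)×0.34×€124.00 = €4,898,180.60.
EOQ at €114.10 = 907.9 < 1600, so use break Q=1600: TC = 39,190×€114.10 + (39,190/1600.0)×408 + (1600.0/2)×0.34×€114.10 = €4,512,607.65.
EOQ at €112.00 = 916.4 < 10000, so use break Q=10000: TC = 39,190×€112.00 + (39,190/10000.0)×408 + (10000.0/2)×0.34×€112.00 = €4,581,278.95.
Lowest total cost among the candidates is at Q = 1600.0.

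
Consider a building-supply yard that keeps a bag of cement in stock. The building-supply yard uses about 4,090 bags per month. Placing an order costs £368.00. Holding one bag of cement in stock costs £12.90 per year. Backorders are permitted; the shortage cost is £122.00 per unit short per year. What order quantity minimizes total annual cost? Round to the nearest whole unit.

Q* ≈ 1,760 bags

Annual demand D = 4,090 × 12 = 49,080.
With planned backorders, Q* = √(2DS/H) · √((H+B)/B).
√(2DS/H) = √(2 × 49,080 × 368 / 12.9) = 1673.387.
√((H+B)/B) = √((12.9+122)/122) = 1.0515.
Q* ≈ 1759.634.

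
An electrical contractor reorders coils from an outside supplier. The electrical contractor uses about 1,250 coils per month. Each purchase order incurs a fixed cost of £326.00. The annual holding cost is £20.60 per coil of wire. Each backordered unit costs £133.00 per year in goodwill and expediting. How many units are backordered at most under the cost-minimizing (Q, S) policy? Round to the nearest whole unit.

Annual demand D = 1,250 × 12 = 15,000.
With planned backorders, Q* = √(2DS/H) · √((H+B)/B).
√(2DS/H) = √(2 × 15,000 × 326 / 20.6) = 689.026.
√((H+B)/B) = √((20.6+133)/133) = 1.0747.
Q* ≈ 740.467.
S* = Q* · H/(H+B) = 740.467 × 20.6/153.6 ≈ 99.307.

S* ≈ 99 coils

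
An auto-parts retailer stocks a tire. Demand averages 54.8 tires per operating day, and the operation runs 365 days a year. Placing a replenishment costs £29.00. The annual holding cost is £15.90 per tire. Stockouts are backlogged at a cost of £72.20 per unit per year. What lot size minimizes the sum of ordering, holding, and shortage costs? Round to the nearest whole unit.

Q* ≈ 298 tires

Annual demand D = 54.8 × 365 = 20,002.
With planned backorders, Q* = √(2DS/H) · √((H+B)/B).
√(2DS/H) = √(2 × 20,002 × 29 / 15.9) = 270.117.
√((H+B)/B) = √((15.9+72.2)/72.2) = 1.1046.
Q* ≈ 298.381.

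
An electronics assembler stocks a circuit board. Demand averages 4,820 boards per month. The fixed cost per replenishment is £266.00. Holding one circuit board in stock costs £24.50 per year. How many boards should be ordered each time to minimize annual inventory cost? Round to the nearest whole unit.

Annual demand D = 4,820 × 12 = 57,840.
EOQ = √(2DS / H) = √(2 × 57,840 × 266 / 24.5).
= √(30,770,880 / 24.5) = √1,255,954.2857 ≈ 1120.694.

Q* ≈ 1,121 boards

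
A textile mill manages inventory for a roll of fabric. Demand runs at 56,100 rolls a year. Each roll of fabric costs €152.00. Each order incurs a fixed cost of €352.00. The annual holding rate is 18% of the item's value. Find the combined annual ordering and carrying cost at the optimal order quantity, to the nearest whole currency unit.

TC* ≈ €32,872

Holding cost H = 0.18 × €152.00 = €27.3600 per unit per year.
Q* = √(2DS/H) = √(2 × 56,100 × 352 / 27.36) ≈ 1201.46.
At the optimum the two cost components are equal, so total cost = 2·(Q*/2)H = Q*·H.
Minimum total = √(2DSH) = √(2 × 56,100 × 352 × 27.36) ≈ 32871.976.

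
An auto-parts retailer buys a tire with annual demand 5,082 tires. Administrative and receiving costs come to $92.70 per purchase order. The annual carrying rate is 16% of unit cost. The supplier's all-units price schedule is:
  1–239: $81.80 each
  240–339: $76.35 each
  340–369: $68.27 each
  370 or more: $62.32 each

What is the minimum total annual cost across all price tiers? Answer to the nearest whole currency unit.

TC* ≈ $319,828

Holding cost per unit per year at price C is H = 0.16·C.
Candidates are each tier's EOQ (if it falls in that tier) and each price-break quantity.
Tier 1 ($81.80): EOQ = 268.3 exceeds tier's upper bound 239, so this tier is dominated.
EOQ at $76.35 = 277.7 (feasible in tier 2): TC = 5,082×$76.35 + (5,082/277.7)×92.7 + (277.7/2)×0.16×$76.35 = $391,403.33.
EOQ at $68.27 = 293.7 < 340, so use break Q=340: TC = 5,082×$68.27 + (5,082/340.0)×92.7 + (340.0/2)×0.16×$68.27 = $350,190.68.
EOQ at $62.32 = 307.4 < 370, so use break Q=370: TC = 5,082×$62.32 + (5,082/370.0)×92.7 + (370.0/2)×0.16×$62.32 = $319,828.16.
Lowest total cost among the candidates is at Q = 370.0.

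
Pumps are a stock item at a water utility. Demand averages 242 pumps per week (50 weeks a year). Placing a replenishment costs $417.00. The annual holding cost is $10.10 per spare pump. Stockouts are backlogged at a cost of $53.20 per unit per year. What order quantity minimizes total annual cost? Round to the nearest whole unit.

Q* ≈ 1,090 pumps

Annual demand D = 242 × 50 = 12,100.
With planned backorders, Q* = √(2DS/H) · √((H+B)/B).
√(2DS/H) = √(2 × 12,100 × 417 / 10.1) = 999.574.
√((H+B)/B) = √((10.1+53.2)/53.2) = 1.0908.
Q* ≈ 1090.338.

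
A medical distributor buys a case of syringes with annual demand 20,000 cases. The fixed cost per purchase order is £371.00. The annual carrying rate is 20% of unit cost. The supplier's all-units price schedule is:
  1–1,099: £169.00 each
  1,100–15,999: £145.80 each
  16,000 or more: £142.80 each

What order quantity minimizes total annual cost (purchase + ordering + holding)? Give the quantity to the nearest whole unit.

Q* ≈ 1,100 cases

Holding cost per unit per year at price C is H = 0.20·C.
For each price level, check whether its EOQ is feasible; otherwise the best quantity at that price is the breakpoint.
EOQ at £169.00 = 662.6 (feasible in tier 1): TC = 20,000×£169.00 + (20,000/662.6)×371 + (662.6/2)×0.20×£169.00 = £3,402,396.25.
EOQ at £145.80 = 713.4 < 1100, so use break Q=1100: TC = 20,000×£145.80 + (20,000/1100.0)×371 + (1100.0/2)×0.20×£145.80 = £2,938,783.45.
EOQ at £142.80 = 720.8 < 16000, so use break Q=16000: TC = 20,000×£142.80 + (20,000/16000.0)×371 + (16000.0/2)×0.20×£142.80 = £3,084,943.75.
Lowest total cost is £2,938,783.45 at Q = 1100.0.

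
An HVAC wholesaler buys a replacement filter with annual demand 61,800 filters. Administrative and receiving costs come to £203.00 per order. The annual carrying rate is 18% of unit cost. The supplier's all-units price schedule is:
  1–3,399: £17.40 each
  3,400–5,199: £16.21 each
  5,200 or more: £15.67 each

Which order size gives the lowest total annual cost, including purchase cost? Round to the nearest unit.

Holding cost per unit per year at price C is H = 0.18·C.
Candidates are each tier's EOQ (if it falls in that tier) and each price-break quantity.
EOQ at £17.40 = 2830.4 (feasible in tier 1): TC = 61,800×£17.40 + (61,800/2830.4)×203 + (2830.4/2)×0.18×£17.40 = £1,084,184.78.
EOQ at £16.21 = 2932.4 < 3400, so use break Q=3400: TC = 61,800×£16.21 + (61,800/3400.0)×203 + (3400.0/2)×0.18×£16.21 = £1,010,428.08.
EOQ at £15.67 = 2982.5 < 5200, so use break Q=5200: TC = 61,800×£15.67 + (61,800/5200.0)×203 + (5200.0/2)×0.18×£15.67 = £978,152.14.
Lowest total cost is £978,152.14 at Q = 5200.0.

Q* ≈ 5,200 filters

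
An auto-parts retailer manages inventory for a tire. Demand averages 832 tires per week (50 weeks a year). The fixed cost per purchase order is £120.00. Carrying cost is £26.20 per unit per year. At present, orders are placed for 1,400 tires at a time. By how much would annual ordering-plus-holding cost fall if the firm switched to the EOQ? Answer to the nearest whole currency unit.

Annual demand D = 832 × 50 = 41,600.
EOQ = √(2DS/H) = √(2 × 41,600 × 120 / 26.2) ≈ 617.31.
Cost at Q* = (D/Q*)S + (Q*/2)H = √(2DSH) ≈ £16,173.46.
Cost at Q = 1,400: (41,600/1,400)×120 + (1,400/2)×26.2 = £3,565.71 + £18,340.00 = £21,905.71.
Excess = £21,905.71 − £16,173.46 = £5,732.25.

Extra cost ≈ £5,732 per year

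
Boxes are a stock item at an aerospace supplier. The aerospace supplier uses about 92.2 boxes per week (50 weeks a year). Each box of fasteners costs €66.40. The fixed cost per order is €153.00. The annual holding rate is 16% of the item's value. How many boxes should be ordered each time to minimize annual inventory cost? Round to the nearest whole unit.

Q* ≈ 364 boxes

Annual demand D = 92.2 × 50 = 4,610.
Holding cost H = 0.16 × €66.40 = €10.6240 per unit per year.
EOQ = √(2DS / H) = √(2 × 4,610 × 153 / 10.624).
= √(1,410,660 / 10.624) = √132,780.497 ≈ 364.391.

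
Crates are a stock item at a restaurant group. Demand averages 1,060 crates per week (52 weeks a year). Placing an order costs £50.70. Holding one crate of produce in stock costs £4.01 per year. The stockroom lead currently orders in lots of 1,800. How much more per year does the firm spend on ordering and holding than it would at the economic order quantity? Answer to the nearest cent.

Annual demand D = 1,060 × 52 = 55,120.
EOQ = √(2DS/H) = √(2 × 55,120 × 50.7 / 4.01) ≈ 1180.60.
Cost at Q* = (D/Q*)S + (Q*/2)H = √(2DSH) ≈ £4,734.19.
Cost at Q = 1,800: (55,120/1,800)×50.7 + (1,800/2)×4.01 = £1,552.55 + £3,609.00 = £5,161.55.
Excess = £5,161.55 − £4,734.19 = £427.36.

Extra cost ≈ £427.36 per year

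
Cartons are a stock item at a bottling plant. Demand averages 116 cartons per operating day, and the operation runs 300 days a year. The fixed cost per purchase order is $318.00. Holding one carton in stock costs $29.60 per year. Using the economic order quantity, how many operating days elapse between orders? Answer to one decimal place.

T ≈ 7.5 days

Annual demand D = 116 × 300 = 34,800.
Q* = √(2DS/H) = √(2 × 34,800 × 318 / 29.6) ≈ 864.71.
Cycle time = Q*/D × 300 = 864.71 / 34,800 × 300 ≈ 7.454 days.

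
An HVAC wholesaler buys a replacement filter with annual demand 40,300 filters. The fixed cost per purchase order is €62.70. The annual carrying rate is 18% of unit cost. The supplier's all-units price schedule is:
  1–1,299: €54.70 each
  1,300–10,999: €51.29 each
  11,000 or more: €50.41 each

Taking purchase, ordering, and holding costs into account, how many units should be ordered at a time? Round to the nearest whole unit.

Q* ≈ 1,300 filters

Holding cost per unit per year at price C is H = 0.18·C.
Candidates are each tier's EOQ (if it falls in that tier) and each price-break quantity.
EOQ at €54.70 = 716.4 (feasible in tier 1): TC = 40,300×€54.70 + (40,300/716.4)×62.7 + (716.4/2)×0.18×€54.70 = €2,211,463.93.
EOQ at €51.29 = 739.9 < 1300, so use break Q=1300: TC = 40,300×€51.29 + (40,300/1300.0)×62.7 + (1300.0/2)×0.18×€51.29 = €2,074,931.63.
EOQ at €50.41 = 746.3 < 11000, so use break Q=11000: TC = 40,300×€50.41 + (40,300/11000.0)×62.7 + (11000.0/2)×0.18×€50.41 = €2,081,658.61.
Lowest total cost is €2,074,931.63 at Q = 1300.0.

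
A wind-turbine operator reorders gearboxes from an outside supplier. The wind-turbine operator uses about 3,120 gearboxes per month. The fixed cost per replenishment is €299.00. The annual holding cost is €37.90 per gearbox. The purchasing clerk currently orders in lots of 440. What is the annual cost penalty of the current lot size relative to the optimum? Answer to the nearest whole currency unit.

Annual demand D = 3,120 × 12 = 37,440.
EOQ = √(2DS/H) = √(2 × 37,440 × 299 / 37.9) ≈ 768.60.
Cost at Q* = (D/Q*)S + (Q*/2)H = √(2DSH) ≈ €29,129.84.
Cost at Q = 440: (37,440/440)×299 + (440/2)×37.9 = €25,442.18 + €8,338.00 = €33,780.18.
Excess = €33,780.18 − €29,129.84 = €4,650.34.

Extra cost ≈ €4,650 per year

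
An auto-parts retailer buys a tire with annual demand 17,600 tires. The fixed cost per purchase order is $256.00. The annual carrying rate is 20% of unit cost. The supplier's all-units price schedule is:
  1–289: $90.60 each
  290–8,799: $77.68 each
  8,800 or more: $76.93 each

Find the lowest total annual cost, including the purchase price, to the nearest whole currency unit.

TC* ≈ $1,379,000

Holding cost per unit per year at price C is H = 0.20·C.
Evaluate total cost at each tier's feasible EOQ or, if the EOQ is below the tier, at the tier's minimum quantity.
Tier 1 ($90.60): EOQ = 705.2 exceeds tier's upper bound 289, so this tier is dominated.
EOQ at $77.68 = 761.6 (feasible in tier 2): TC = 17,600×$77.68 + (17,600/761.6)×256 + (761.6/2)×0.20×$77.68 = $1,379,000.08.
EOQ at $76.93 = 765.3 < 8800, so use break Q=8800: TC = 17,600×$76.93 + (17,600/8800.0)×256 + (8800.0/2)×0.20×$76.93 = $1,422,178.40.
Lowest total cost among the candidates is at Q = 761.6.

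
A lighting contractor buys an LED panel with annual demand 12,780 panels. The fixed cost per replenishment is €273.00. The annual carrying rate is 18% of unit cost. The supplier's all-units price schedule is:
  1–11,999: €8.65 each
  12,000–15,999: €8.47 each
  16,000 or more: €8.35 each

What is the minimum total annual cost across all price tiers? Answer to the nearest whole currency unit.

TC* ≈ €113,843

Holding cost per unit per year at price C is H = 0.18·C.
Candidates are each tier's EOQ (if it falls in that tier) and each price-break quantity.
EOQ at €8.65 = 2117.0 (feasible in tier 1): TC = 12,780×€8.65 + (12,780/2117.0)×273 + (2117.0/2)×0.18×€8.65 = €113,843.14.
EOQ at €8.47 = 2139.4 < 12000, so use break Q=12000: TC = 12,780×€8.47 + (12,780/12000.0)×273 + (12000.0/2)×0.18×€8.47 = €117,684.95.
EOQ at €8.35 = 2154.7 < 16000, so use break Q=16000: TC = 12,780×€8.35 + (12,780/16000.0)×273 + (16000.0/2)×0.18×€8.35 = €118,955.06.
Lowest total cost among the candidates is at Q = 2117.0.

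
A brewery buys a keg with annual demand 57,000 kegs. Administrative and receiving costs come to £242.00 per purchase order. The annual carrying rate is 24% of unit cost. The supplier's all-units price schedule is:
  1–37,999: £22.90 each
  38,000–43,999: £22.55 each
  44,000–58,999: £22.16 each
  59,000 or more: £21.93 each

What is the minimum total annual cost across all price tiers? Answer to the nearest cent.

TC* ≈ £1,317,613.56

Holding cost per unit per year at price C is H = 0.24·C.
Candidates are each tier's EOQ (if it falls in that tier) and each price-break quantity.
EOQ at £22.90 = 2240.5 (feasible in tier 1): TC = 57,000×£22.90 + (57,000/2240.5)×242 + (2240.5/2)×0.24×£22.90 = £1,317,613.56.
EOQ at £22.55 = 2257.8 < 38000, so use break Q=38000: TC = 57,000×£22.55 + (57,000/38000.0)×242 + (38000.0/2)×0.24×£22.55 = £1,388,541.00.
EOQ at £22.16 = 2277.6 < 44000, so use break Q=44000: TC = 57,000×£22.16 + (57,000/44000.0)×242 + (44000.0/2)×0.24×£22.16 = £1,380,438.30.
EOQ at £21.93 = 2289.5 < 59000, so use break Q=59000: TC = 57,000×£21.93 + (57,000/59000.0)×242 + (59000.0/2)×0.24×£21.93 = £1,405,508.20.
Lowest total cost among the candidates is at Q = 2240.5.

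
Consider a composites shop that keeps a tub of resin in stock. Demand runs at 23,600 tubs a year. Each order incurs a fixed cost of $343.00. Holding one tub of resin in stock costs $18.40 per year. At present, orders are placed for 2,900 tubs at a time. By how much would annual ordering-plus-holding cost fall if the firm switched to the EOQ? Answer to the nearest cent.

Extra cost ≈ $12,211.86 per year

EOQ = √(2DS/H) = √(2 × 23,600 × 343 / 18.4) ≈ 938.01.
Cost at Q* = (D/Q*)S + (Q*/2)H = √(2DSH) ≈ $17,259.45.
Cost at Q = 2,900: (23,600/2,900)×343 + (2,900/2)×18.4 = $2,791.31 + $26,680.00 = $29,471.31.
Excess = $29,471.31 − $17,259.45 = $12,211.86.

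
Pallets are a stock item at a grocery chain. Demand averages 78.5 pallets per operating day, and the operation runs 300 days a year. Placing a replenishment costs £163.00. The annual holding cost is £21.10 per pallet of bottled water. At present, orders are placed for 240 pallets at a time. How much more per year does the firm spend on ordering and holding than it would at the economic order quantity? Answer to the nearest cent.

Annual demand D = 78.5 × 300 = 23,550.
EOQ = √(2DS/H) = √(2 × 23,550 × 163 / 21.1) ≈ 603.20.
Cost at Q* = (D/Q*)S + (Q*/2)H = √(2DSH) ≈ £12,727.57.
Cost at Q = 240: (23,550/240)×163 + (240/2)×21.1 = £15,994.38 + £2,532.00 = £18,526.38.
Excess = £18,526.38 − £12,727.57 = £5,798.81.

Extra cost ≈ £5,798.81 per year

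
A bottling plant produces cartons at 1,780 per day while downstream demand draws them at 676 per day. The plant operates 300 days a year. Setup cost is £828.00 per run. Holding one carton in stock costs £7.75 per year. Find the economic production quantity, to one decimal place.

Q* ≈ 8,358.7 cartons

Annual demand D = 676 × 300 = 202,800.
Production build-up factor (1 − d/p) = 1 − 676/1,780 = 0.6202.
Q* = √(2DS / (H(1 − d/p))) = √(2 × 202,800 × 828 / (7.75 × 0.6202)).
= √(335,836,800 / 4.8067) ≈ 8358.700.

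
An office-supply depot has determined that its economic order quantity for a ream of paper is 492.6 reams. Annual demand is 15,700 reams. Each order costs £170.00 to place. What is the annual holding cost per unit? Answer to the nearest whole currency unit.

H ≈ £22

The basic EOQ model gives Q* = √(2DS/H); rearrange for the unknown.
From Q* = √(2DS/H): H = 2DS / Q*² = 2 × 15,700 × 170 / 492.6² = 21.9983.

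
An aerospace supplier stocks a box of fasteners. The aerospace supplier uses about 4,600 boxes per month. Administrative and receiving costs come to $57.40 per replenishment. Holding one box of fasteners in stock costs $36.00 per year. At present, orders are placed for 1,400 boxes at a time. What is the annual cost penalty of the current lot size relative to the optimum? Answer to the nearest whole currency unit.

Annual demand D = 4,600 × 12 = 55,200.
EOQ = √(2DS/H) = √(2 × 55,200 × 57.4 / 36) ≈ 419.56.
Cost at Q* = (D/Q*)S + (Q*/2)H = √(2DSH) ≈ $15,103.99.
Cost at Q = 1,400: (55,200/1,400)×57.4 + (1,400/2)×36 = $2,263.20 + $25,200.00 = $27,463.20.
Excess = $27,463.20 − $15,103.99 = $12,359.21.

Extra cost ≈ $12,359 per year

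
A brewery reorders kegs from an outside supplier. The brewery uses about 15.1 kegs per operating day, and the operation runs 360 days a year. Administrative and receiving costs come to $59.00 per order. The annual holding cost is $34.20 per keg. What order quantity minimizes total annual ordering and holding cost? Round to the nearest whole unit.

Annual demand D = 15.1 × 360 = 5,436.
EOQ = √(2DS / H) = √(2 × 5,436 × 59 / 34.2).
= √(641,448 / 34.2) = √18,755.7895 ≈ 136.952.

Q* ≈ 137 kegs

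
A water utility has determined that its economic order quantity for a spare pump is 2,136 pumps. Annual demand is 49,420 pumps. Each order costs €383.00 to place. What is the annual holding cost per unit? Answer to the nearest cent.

Squaring Q* = √(2DS/H) gives Q*² = 2DS/H.
From Q* = √(2DS/H): H = 2DS / Q*² = 2 × 49,420 × 383 / 2,136² = 8.2972.

H ≈ €8.30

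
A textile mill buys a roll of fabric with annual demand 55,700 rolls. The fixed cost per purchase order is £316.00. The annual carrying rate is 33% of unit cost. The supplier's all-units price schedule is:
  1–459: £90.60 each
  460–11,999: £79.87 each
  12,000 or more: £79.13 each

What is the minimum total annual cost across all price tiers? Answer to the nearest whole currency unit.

Holding cost per unit per year at price C is H = 0.33·C.
Candidates are each tier's EOQ (if it falls in that tier) and each price-break quantity.
Tier 1 (£90.60): EOQ = 1085.1 exceeds tier's upper bound 459, so this tier is dominated.
EOQ at £79.87 = 1155.7 (feasible in tier 2): TC = 55,700×£79.87 + (55,700/1155.7)×316 + (1155.7/2)×0.33×£79.87 = £4,479,219.35.
EOQ at £79.13 = 1161.1 < 12000, so use break Q=12000: TC = 55,700×£79.13 + (55,700/12000.0)×316 + (12000.0/2)×0.33×£79.13 = £4,565,685.17.
Lowest total cost among the candidates is at Q = 1155.7.

TC* ≈ £4,479,219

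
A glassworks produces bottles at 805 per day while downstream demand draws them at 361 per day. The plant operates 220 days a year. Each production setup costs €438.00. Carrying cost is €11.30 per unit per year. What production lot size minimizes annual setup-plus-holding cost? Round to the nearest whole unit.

Annual demand D = 361 × 220 = 79,420.
Production build-up factor (1 − d/p) = 1 − 361/805 = 0.5516.
Q* = √(2DS / (H(1 − d/p))) = √(2 × 79,420 × 438 / (11.3 × 0.5516)).
= √(69,571,920 / 6.2325) ≈ 3341.060.

Q* ≈ 3,341 bottles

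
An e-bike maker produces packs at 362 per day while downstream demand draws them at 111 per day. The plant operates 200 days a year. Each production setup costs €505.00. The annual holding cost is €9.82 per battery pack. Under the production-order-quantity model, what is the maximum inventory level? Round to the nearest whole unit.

Annual demand D = 111 × 200 = 22,200.
Production build-up factor (1 − d/p) = 1 − 111/362 = 0.6934.
Q* = √(2DS / (H(1 − d/p))) = √(2 × 22,200 × 505 / (9.82 × 0.6934)).
= √(22,422,000 / 6.8089) ≈ 1814.675.
Maximum inventory = Q*(1 − d/p) = 1814.675 × 0.6934 ≈ 1258.242.

I_max ≈ 1,258 packs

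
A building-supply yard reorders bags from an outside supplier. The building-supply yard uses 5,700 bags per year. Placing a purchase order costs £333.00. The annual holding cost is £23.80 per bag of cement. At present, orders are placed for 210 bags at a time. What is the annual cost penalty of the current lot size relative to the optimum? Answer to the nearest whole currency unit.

Extra cost ≈ £2,032 per year

EOQ = √(2DS/H) = √(2 × 5,700 × 333 / 23.8) ≈ 399.38.
Cost at Q* = (D/Q*)S + (Q*/2)H = √(2DSH) ≈ £9,505.24.
Cost at Q = 210: (5,700/210)×333 + (210/2)×23.8 = £9,038.57 + £2,499.00 = £11,537.57.
Excess = £11,537.57 − £9,505.24 = £2,032.33.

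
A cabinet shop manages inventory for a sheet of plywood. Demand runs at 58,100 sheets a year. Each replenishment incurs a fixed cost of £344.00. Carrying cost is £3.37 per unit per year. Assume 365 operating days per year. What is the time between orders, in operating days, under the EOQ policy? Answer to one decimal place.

T ≈ 21.6 days

Q* = √(2DS/H) = √(2 × 58,100 × 344 / 3.37) ≈ 3444.03.
Cycle time = Q*/D × 365 = 3444.03 / 58,100 × 365 ≈ 21.636 days.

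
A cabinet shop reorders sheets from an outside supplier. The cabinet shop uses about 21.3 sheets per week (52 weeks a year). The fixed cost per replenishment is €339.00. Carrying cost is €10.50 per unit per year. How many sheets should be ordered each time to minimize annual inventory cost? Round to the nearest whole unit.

Q* ≈ 267 sheets

Annual demand D = 21.3 × 52 = 1,107.6.
EOQ = √(2DS / H) = √(2 × 1,107.6 × 339 / 10.5).
= √(750,952.8 / 10.5) = √71,519.3143 ≈ 267.431.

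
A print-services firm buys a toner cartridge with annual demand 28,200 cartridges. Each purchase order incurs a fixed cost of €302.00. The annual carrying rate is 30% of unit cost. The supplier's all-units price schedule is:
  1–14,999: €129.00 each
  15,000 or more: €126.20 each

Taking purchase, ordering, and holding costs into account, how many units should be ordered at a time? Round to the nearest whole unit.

Q* ≈ 663 cartridges

Holding cost per unit per year at price C is H = 0.30·C.
Evaluate total cost at each tier's feasible EOQ or, if the EOQ is below the tier, at the tier's minimum quantity.
EOQ at €129.00 = 663.4 (feasible in tier 1): TC = 28,200×€129.00 + (28,200/663.4)×302 + (663.4/2)×0.30×€129.00 = €3,663,474.29.
EOQ at €126.20 = 670.7 < 15000, so use break Q=15000: TC = 28,200×€126.20 + (28,200/15000.0)×302 + (15000.0/2)×0.30×€126.20 = €3,843,357.76.
Lowest total cost is €3,663,474.29 at Q = 663.4.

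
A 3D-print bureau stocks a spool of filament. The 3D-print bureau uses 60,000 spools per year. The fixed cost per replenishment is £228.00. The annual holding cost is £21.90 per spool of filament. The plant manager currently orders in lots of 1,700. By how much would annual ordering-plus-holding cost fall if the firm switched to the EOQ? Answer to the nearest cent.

EOQ = √(2DS/H) = √(2 × 60,000 × 228 / 21.9) ≈ 1117.73.
Cost at Q* = (D/Q*)S + (Q*/2)H = √(2DSH) ≈ £24,478.24.
Cost at Q = 1,700: (60,000/1,700)×228 + (1,700/2)×21.9 = £8,047.06 + £18,615.00 = £26,662.06.
Excess = £26,662.06 − £24,478.24 = £2,183.82.

Extra cost ≈ £2,183.82 per year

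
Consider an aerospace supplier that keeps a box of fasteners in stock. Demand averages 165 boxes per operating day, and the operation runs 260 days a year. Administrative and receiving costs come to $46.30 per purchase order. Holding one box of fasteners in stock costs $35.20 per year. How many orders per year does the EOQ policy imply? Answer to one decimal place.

N ≈ 127.7 orders per year

Annual demand D = 165 × 260 = 42,900.
The optimal lot size = √(2DS/H) = √(2 × 42,900 × 46.3 / 35.2) ≈ 335.94.
Orders per year = D / Q* = 42,900 / 335.94 ≈ 127.701.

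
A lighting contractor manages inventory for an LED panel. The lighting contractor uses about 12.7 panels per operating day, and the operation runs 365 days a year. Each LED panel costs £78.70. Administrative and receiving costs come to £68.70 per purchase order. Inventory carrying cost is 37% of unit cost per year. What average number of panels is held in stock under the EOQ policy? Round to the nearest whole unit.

Average inventory ≈ 74 panels

Annual demand D = 12.7 × 365 = 4,635.5.
Holding cost H = 0.37 × £78.70 = £29.1190 per unit per year.
EOQ = √(2DS/H) = √(2 × 4,635.5 × 68.7 / 29.119) ≈ 147.89.
Average inventory = Q*/2 ≈ 147.89 / 2 = 73.947.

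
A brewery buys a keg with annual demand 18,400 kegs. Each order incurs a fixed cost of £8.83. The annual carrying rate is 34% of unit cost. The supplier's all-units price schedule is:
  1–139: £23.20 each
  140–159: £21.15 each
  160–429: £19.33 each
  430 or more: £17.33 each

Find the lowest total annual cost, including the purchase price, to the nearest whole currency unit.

TC* ≈ £320,517

Holding cost per unit per year at price C is H = 0.34·C.
Candidates are each tier's EOQ (if it falls in that tier) and each price-break quantity.
Tier 1 (£23.20): EOQ = 203.0 exceeds tier's upper bound 139, so this tier is dominated.
Tier 2 (£21.15): EOQ = 212.6 exceeds tier's upper bound 159, so this tier is dominated.
EOQ at £19.33 = 222.4 (feasible in tier 3): TC = 18,400×£19.33 + (18,400/222.4)×8.83 + (222.4/2)×0.34×£19.33 = £357,133.37.
EOQ at £17.33 = 234.8 < 430, so use break Q=430: TC = 18,400×£17.33 + (18,400/430.0)×8.83 + (430.0/2)×0.34×£17.33 = £320,516.66.
Lowest total cost among the candidates is at Q = 430.0.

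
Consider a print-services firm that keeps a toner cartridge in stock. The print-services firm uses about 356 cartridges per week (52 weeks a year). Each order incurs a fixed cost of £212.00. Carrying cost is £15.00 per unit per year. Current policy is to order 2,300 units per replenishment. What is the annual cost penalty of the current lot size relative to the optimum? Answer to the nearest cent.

Extra cost ≈ £8,105.69 per year

Annual demand D = 356 × 52 = 18,512.
EOQ = √(2DS/H) = √(2 × 18,512 × 212 / 15) ≈ 723.38.
Cost at Q* = (D/Q*)S + (Q*/2)H = √(2DSH) ≈ £10,850.64.
Cost at Q = 2,300: (18,512/2,300)×212 + (2,300/2)×15 = £1,706.32 + £17,250.00 = £18,956.32.
Excess = £18,956.32 − £10,850.64 = £8,105.69.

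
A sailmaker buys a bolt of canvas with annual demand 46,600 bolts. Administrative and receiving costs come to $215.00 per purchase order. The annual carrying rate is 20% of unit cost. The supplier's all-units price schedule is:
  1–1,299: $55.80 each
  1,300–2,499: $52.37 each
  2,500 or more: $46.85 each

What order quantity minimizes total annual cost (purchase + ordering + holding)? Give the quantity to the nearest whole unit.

Q* ≈ 2,500 bolts

Holding cost per unit per year at price C is H = 0.20·C.
For each price level, check whether its EOQ is feasible; otherwise the best quantity at that price is the breakpoint.
Tier 1 ($55.80): EOQ = 1340.0 exceeds tier's upper bound 1299, so this tier is dominated.
EOQ at $52.37 = 1383.2 (feasible in tier 2): TC = 46,600×$52.37 + (46,600/1383.2)×215 + (1383.2/2)×0.20×$52.37 = $2,454,929.17.
EOQ at $46.85 = 1462.4 < 2500, so use break Q=2500: TC = 46,600×$46.85 + (46,600/2500.0)×215 + (2500.0/2)×0.20×$46.85 = $2,198,930.10.
Lowest total cost is $2,198,930.10 at Q = 2500.0.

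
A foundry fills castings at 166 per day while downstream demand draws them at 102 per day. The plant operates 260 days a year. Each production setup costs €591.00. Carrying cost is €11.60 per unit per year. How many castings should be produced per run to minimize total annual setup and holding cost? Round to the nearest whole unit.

Q* ≈ 2,647 castings

Annual demand D = 102 × 260 = 26,520.
Production build-up factor (1 − d/p) = 1 − 102/166 = 0.3855.
Q* = √(2DS / (H(1 − d/p))) = √(2 × 26,520 × 591 / (11.6 × 0.3855)).
= √(31,346,640 / 4.4723) ≈ 2647.467.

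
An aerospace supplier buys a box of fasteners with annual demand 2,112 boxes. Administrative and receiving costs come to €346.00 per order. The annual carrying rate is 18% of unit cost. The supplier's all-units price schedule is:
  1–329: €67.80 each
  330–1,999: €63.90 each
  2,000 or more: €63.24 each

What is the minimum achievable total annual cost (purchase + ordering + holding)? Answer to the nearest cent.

Holding cost per unit per year at price C is H = 0.18·C.
Evaluate total cost at each tier's feasible EOQ or, if the EOQ is below the tier, at the tier's minimum quantity.
Tier 1 (€67.80): EOQ = 346.1 exceeds tier's upper bound 329, so this tier is dominated.
EOQ at €63.90 = 356.5 (feasible in tier 2): TC = 2,112×€63.90 + (2,112/356.5)×346 + (356.5/2)×0.18×€63.90 = €139,056.83.
EOQ at €63.24 = 358.3 < 2000, so use break Q=2000: TC = 2,112×€63.24 + (2,112/2000.0)×346 + (2000.0/2)×0.18×€63.24 = €145,311.46.
Lowest total cost among the candidates is at Q = 356.5.

TC* ≈ €139,056.83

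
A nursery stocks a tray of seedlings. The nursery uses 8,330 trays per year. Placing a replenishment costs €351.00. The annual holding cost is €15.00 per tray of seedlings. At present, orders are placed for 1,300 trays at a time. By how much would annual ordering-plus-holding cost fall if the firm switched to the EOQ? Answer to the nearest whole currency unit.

EOQ = √(2DS/H) = √(2 × 8,330 × 351 / 15) ≈ 624.37.
Cost at Q* = (D/Q*)S + (Q*/2)H = √(2DSH) ≈ €9,365.62.
Cost at Q = 1,300: (8,330/1,300)×351 + (1,300/2)×15 = €2,249.10 + €9,750.00 = €11,999.10.
Excess = €11,999.10 − €9,365.62 = €2,633.48.

Extra cost ≈ €2,633 per year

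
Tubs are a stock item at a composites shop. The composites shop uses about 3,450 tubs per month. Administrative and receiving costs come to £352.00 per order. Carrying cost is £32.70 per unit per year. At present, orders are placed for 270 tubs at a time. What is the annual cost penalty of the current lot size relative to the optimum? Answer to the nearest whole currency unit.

Extra cost ≈ £27,516 per year

Annual demand D = 3,450 × 12 = 41,400.
EOQ = √(2DS/H) = √(2 × 41,400 × 352 / 32.7) ≈ 944.09.
Cost at Q* = (D/Q*)S + (Q*/2)H = √(2DSH) ≈ £30,871.69.
Cost at Q = 270: (41,400/270)×352 + (270/2)×32.7 = £53,973.33 + £4,414.50 = £58,387.83.
Excess = £58,387.83 − £30,871.69 = £27,516.15.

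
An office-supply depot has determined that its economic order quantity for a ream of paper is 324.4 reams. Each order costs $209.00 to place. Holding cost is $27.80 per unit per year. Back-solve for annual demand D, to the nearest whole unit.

D ≈ 6,999 reams per year

The basic EOQ model gives Q* = √(2DS/H); rearrange for the unknown.
From Q* = √(2DS/H): D = Q*²H / (2S) = 324.4² × 27.8 / (2 × 209) = 6998.907.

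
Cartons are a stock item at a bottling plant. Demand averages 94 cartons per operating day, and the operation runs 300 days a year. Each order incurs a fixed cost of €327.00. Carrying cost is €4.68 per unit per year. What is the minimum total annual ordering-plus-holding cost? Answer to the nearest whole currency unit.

Annual demand D = 94 × 300 = 28,200.
The optimal lot size = √(2DS/H) = √(2 × 28,200 × 327 / 4.68) ≈ 1985.14.
At Q*, ordering cost (D/Q*)S equals holding cost (Q*/2)H, each = √(DSH/2).
Minimum total = √(2DSH) = √(2 × 28,200 × 327 × 4.68) ≈ 9290.442.

TC* ≈ €9,290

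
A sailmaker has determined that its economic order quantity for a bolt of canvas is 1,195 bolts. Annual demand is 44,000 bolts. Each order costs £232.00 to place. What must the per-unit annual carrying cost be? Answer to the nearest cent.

H ≈ £14.30

The basic EOQ model gives Q* = √(2DS/H); rearrange for the unknown.
From Q* = √(2DS/H): H = 2DS / Q*² = 2 × 44,000 × 232 / 1,195² = 14.2967.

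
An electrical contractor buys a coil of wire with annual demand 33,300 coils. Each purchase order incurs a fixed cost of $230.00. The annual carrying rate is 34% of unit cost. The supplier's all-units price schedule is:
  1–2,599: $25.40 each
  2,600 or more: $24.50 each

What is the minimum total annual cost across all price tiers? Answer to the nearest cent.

TC* ≈ $829,624.77

Holding cost per unit per year at price C is H = 0.34·C.
For each price level, check whether its EOQ is feasible; otherwise the best quantity at that price is the breakpoint.
EOQ at $25.40 = 1331.8 (feasible in tier 1): TC = 33,300×$25.40 + (33,300/1331.8)×230 + (1331.8/2)×0.34×$25.40 = $857,321.58.
EOQ at $24.50 = 1356.1 < 2600, so use break Q=2600: TC = 33,300×$24.50 + (33,300/2600.0)×230 + (2600.0/2)×0.34×$24.50 = $829,624.77.
Lowest total cost among the candidates is at Q = 2600.0.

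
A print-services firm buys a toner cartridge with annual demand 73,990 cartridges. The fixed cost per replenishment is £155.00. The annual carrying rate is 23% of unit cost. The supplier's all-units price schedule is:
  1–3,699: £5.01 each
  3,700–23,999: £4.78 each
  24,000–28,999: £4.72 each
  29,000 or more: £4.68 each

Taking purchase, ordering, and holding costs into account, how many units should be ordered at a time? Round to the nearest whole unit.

Holding cost per unit per year at price C is H = 0.23·C.
Candidates are each tier's EOQ (if it falls in that tier) and each price-break quantity.
Tier 1 (£5.01): EOQ = 4461.5 exceeds tier's upper bound 3699, so this tier is dominated.
EOQ at £4.78 = 4567.6 (feasible in tier 2): TC = 73,990×£4.78 + (73,990/4567.6)×155 + (4567.6/2)×0.23×£4.78 = £358,693.84.
EOQ at £4.72 = 4596.6 < 24000, so use break Q=24000: TC = 73,990×£4.72 + (73,990/24000.0)×155 + (24000.0/2)×0.23×£4.72 = £362,737.85.
EOQ at £4.68 = 4616.2 < 29000, so use break Q=29000: TC = 73,990×£4.68 + (73,990/29000.0)×155 + (29000.0/2)×0.23×£4.68 = £362,276.46.
Lowest total cost is £358,693.84 at Q = 4567.6.

Q* ≈ 4,568 cartridges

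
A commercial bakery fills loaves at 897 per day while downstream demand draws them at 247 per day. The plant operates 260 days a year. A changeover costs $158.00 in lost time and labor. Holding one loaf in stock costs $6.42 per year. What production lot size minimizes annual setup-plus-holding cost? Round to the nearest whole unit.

Annual demand D = 247 × 260 = 64,220.
Production build-up factor (1 − d/p) = 1 − 247/897 = 0.7246.
Q* = √(2DS / (H(1 − d/p))) = √(2 × 64,220 × 158 / (6.42 × 0.7246)).
= √(20,293,520 / 4.6522) ≈ 2088.578.

Q* ≈ 2,089 loaves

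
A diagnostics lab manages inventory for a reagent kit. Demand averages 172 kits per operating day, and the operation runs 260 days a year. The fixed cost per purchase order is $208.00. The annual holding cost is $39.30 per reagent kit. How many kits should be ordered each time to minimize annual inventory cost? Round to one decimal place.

Annual demand D = 172 × 260 = 44,720.
EOQ = √(2DS / H) = √(2 × 44,720 × 208 / 39.3).
= √(18,603,520 / 39.3) = √473,372.0102 ≈ 688.020.

Q* ≈ 688.0 kits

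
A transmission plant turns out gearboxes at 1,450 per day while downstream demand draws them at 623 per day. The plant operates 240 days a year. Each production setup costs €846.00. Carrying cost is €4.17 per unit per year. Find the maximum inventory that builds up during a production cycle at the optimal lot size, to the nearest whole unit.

I_max ≈ 5,882 gearboxes

Annual demand D = 623 × 240 = 149,520.
Production build-up factor (1 − d/p) = 1 − 623/1,450 = 0.5703.
Q* = √(2DS / (H(1 − d/p))) = √(2 × 149,520 × 846 / (4.17 × 0.5703)).
= √(252,987,840 / 2.3783) ≈ 10313.666.
Maximum inventory = Q*(1 − d/p) = 10313.666 × 0.5703 ≈ 5882.346.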